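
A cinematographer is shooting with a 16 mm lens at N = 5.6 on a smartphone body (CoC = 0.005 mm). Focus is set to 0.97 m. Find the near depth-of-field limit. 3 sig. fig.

0.878 m

Hyperfocal distance H = f²/(N·c) + f = 16²/(5.6 × 0.005) + 16 = 256/0.028 + 16 ≈ 9158.9 mm ≈ 9.159 m.
Near limit Dn = s·(H − f)/(H + s − 2f) = 970 × (9158.9 − 16) / (9158.9 + 970 − 2 × 16) = 970 × 9142.9 / 10096.9 ≈ 878.35 mm ≈ 0.878 m.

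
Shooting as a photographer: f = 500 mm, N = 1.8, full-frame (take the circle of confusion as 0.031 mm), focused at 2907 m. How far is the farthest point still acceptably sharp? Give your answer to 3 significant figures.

8280 m

Hyperfocal distance H = f²/(N·c) + f = 500²/(1.8 × 0.031) + 500 = 250000/0.0558 + 500 ≈ 4480786.7 mm ≈ 4481 m.
Far limit Df = s·(H − f)/(H − s) = 2907000 × (4480786.7 − 500) / (4480786.7 − 2907000) = 2907000 × 4480286.7 / 1573786.7 ≈ 8275704 mm ≈ 8280 m.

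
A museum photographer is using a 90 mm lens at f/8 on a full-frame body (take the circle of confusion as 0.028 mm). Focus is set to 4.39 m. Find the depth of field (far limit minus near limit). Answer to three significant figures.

1.06 m

Hyperfocal distance H = f²/(N·c) + f = 90²/(8 × 0.028) + 90 = 8100/0.224 + 90 ≈ 36250.7 mm ≈ 36.25 m.
Near limit Dn = s·(H − f)/(H + s − 2f) = 4390 × (36250.7 − 90) / (36250.7 + 4390 − 2 × 90) = 4390 × 36160.7 / 40460.7 ≈ 3923.4 mm.
Far limit Df = s·(H − f)/(H − s) = 4390 × (36250.7 − 90) / (36250.7 − 4390) = 4390 × 36160.7 / 31860.7 ≈ 4982.5 mm.
Depth of field = Df − Dn = 4982.5 − 3923.4 ≈ 1059.1 mm ≈ 1.06 m.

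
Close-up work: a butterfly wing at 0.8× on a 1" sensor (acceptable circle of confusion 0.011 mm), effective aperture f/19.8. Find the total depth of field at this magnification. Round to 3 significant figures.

At magnification m, DoF ≈ 2·N_eff·c/m² = 2 × 19.8 × 0.011 / 0.8² = 0.4356 / 0.64 ≈ 0.681 mm.

0.681 mm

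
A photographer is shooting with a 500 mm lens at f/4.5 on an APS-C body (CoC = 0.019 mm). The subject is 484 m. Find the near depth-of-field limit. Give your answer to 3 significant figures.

Hyperfocal distance H = f²/(N·c) + f = 500²/(4.5 × 0.019) + 500 = 250000/0.0855 + 500 ≈ 2924476.6 mm ≈ 2924 m.
Near limit Dn = s·(H − f)/(H + s − 2f) = 484000 × (2924476.6 − 500) / (2924476.6 + 484000 − 2 × 500) = 484000 × 2923976.6 / 3407476.6 ≈ 415323 mm ≈ 415 m.

415 m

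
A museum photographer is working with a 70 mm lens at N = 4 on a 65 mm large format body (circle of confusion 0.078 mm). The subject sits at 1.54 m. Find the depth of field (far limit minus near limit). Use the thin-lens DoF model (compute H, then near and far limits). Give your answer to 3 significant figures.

Hyperfocal distance H = f²/(N·c) + f = 70²/(4 × 0.078) + 70 = 4900/0.312 + 70 ≈ 15775.1 mm ≈ 15.78 m.
Near limit Dn = s·(H − f)/(H + s − 2f) = 1540 × (15775.1 − 70) / (15775.1 + 1540 − 2 × 70) = 1540 × 15705.1 / 17175.1 ≈ 1408.19 mm.
Far limit Df = s·(H − f)/(H − s) = 1540 × (15775.1 − 70) / (15775.1 − 1540) = 1540 × 15705.1 / 14235.1 ≈ 1699.03 mm.
Depth of field = Df − Dn = 1699.03 − 1408.19 ≈ 290.84 mm.

291 mm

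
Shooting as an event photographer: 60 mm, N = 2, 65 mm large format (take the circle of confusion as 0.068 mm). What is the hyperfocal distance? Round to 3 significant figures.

Hyperfocal distance H = f²/(N·c) + f = 60²/(2 × 0.068) + 60 = 3600/0.136 + 60 ≈ 26530.6 mm ≈ 26.5 m.

26.5 m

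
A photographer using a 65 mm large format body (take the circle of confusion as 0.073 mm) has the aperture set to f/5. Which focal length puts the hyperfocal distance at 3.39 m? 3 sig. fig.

From H = f²/(N·c) + f, with f ≪ H: f ≈ √(H·N·c) = √(3390 × 5 × 0.073) = √1237.3 ≈ 35.18 mm.
Exact: f² + N·c·f − N·c·H = 0 ⇒ f = (−N·c + √((N·c)² + 4·N·c·H))/2 = (−0.365 + √4949.5)/2 ≈ 34.994 mm ≈ 35.0 mm.

35.0 mm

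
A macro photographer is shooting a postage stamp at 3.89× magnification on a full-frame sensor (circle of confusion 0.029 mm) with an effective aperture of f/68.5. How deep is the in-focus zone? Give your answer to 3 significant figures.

0.263 mm

At magnification m, DoF ≈ 2·N_eff·c/m² = 2 × 68.5 × 0.029 / 3.89² = 3.973 / 15.13 ≈ 0.263 mm.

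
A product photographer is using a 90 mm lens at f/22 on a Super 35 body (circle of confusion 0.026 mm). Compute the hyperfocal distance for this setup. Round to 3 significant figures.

Hyperfocal distance H = f²/(N·c) + f = 90²/(22 × 0.026) + 90 = 8100/0.572 + 90 ≈ 14250.8 mm ≈ 14.3 m.

14.3 m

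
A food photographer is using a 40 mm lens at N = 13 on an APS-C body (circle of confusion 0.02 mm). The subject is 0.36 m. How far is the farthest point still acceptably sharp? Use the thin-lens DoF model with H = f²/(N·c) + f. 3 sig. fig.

380 mm

Hyperfocal distance H = f²/(N·c) + f = 40²/(13 × 0.02) + 40 = 1600/0.26 + 40 ≈ 6193.8 mm ≈ 6.194 m.
Far limit Df = s·(H − f)/(H − s) = 360 × (6193.8 − 40) / (6193.8 − 360) = 360 × 6153.8 / 5833.8 ≈ 379.75 mm.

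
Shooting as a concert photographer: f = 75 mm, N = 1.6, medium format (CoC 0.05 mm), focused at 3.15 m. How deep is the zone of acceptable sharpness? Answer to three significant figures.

276 mm

Hyperfocal distance H = f²/(N·c) + f = 75²/(1.6 × 0.05) + 75 = 5625/0.08 + 75 ≈ 70387.5 mm ≈ 70.39 m.
Near limit Dn = s·(H − f)/(H + s − 2f) = 3150 × (70387.5 − 75) / (70387.5 + 3150 − 2 × 75) = 3150 × 70312.5 / 73387.5 ≈ 3018.01 mm.
Far limit Df = s·(H − f)/(H − s) = 3150 × (70387.5 − 75) / (70387.5 − 3150) = 3150 × 70312.5 / 67237.5 ≈ 3294.06 mm.
Depth of field = Df − Dn = 3294.06 − 3018.01 ≈ 276.05 mm.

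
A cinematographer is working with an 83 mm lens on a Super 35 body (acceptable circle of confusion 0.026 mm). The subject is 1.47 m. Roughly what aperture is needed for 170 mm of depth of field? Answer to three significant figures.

Write h = H − f = f²/(N·c). The thin-lens limits are Dn = s·h/(h + (s−f)) and Df = s·h/(h − (s−f)), so DoF = Df − Dn = 2·s·(s−f)·h / (h² − (s−f)²).
That is a quadratic in h: DoF·h² − 2·s·(s−f)·h − DoF·(s−f)² = 0 ⇒ h = (s−f)·(s + √(s² + DoF²)) / DoF = 1387 × (1470 + √(1470² + 170²)) / 170 = 1387 × (1470 + 1479.80) / 170 ≈ 24067 mm.
Then N = f²/(c·h) = 83² / (0.026 × 24067) = 6889 / 625.74 ≈ 11.

f/11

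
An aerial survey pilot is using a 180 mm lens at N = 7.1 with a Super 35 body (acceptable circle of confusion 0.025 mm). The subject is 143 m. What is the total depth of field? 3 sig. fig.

577 m

Hyperfocal distance H = f²/(N·c) + f = 180²/(7.1 × 0.025) + 180 = 32400/0.1775 + 180 ≈ 182715.2 mm ≈ 182.7 m.
Near limit Dn = s·(H − f)/(H + s − 2f) = 143000 × (182715.2 − 180) / (182715.2 + 143000 − 2 × 180) = 143000 × 182535.2 / 325355.2 ≈ 80228 mm.
Far limit Df = s·(H − f)/(H − s) = 143000 × (182715.2 − 180) / (182715.2 − 143000) = 143000 × 182535.2 / 39715.2 ≈ 657243 mm.
Depth of field = Df − Dn = 657243 − 80228 ≈ 577015 mm ≈ 577 m.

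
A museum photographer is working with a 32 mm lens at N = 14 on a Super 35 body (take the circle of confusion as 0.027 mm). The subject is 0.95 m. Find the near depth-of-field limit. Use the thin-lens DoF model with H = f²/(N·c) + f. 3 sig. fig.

Hyperfocal distance H = f²/(N·c) + f = 32²/(14 × 0.027) + 32 = 1024/0.378 + 32 ≈ 2741.0 mm ≈ 2.741 m.
Near limit Dn = s·(H − f)/(H + s − 2f) = 950 × (2741.0 − 32) / (2741.0 + 950 − 2 × 32) = 950 × 2709.0 / 3627.0 ≈ 709.55 mm ≈ 0.710 m.

0.710 m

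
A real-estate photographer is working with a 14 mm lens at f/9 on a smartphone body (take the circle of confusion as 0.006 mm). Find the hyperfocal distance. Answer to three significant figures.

Hyperfocal distance H = f²/(N·c) + f = 14²/(9 × 0.006) + 14 = 196/0.054 + 14 ≈ 3643.6 mm ≈ 3.64 m.

3.64 m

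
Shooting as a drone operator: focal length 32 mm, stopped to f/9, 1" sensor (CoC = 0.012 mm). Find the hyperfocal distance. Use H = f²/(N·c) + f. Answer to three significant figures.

Hyperfocal distance H = f²/(N·c) + f = 32²/(9 × 0.012) + 32 = 1024/0.108 + 32 ≈ 9513.5 mm ≈ 9.51 m.

9.51 m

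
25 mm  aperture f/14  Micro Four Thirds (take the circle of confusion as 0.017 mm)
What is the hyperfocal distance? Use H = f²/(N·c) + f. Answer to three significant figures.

Hyperfocal distance H = f²/(N·c) + f = 25²/(14 × 0.017) + 25 = 625/0.238 + 25 ≈ 2651.1 mm ≈ 2.65 m.

2.65 m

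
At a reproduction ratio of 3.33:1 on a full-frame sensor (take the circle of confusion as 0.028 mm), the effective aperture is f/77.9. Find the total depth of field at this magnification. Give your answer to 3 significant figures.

0.393 mm

At magnification m, DoF ≈ 2·N_eff·c/m² = 2 × 77.9 × 0.028 / 3.33² = 4.362 / 11.09 ≈ 0.393 mm.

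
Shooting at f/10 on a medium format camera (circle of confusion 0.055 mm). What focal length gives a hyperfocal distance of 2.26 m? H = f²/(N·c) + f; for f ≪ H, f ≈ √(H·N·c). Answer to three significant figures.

From H = f²/(N·c) + f, with f ≪ H: f ≈ √(H·N·c) = √(2260 × 10 × 0.055) = √1243.0 ≈ 35.26 mm.
Exact: f² + N·c·f − N·c·H = 0 ⇒ f = (−N·c + √((N·c)² + 4·N·c·H))/2 = (−0.55 + √4972.3)/2 ≈ 34.982 mm ≈ 35.0 mm.

35.0 mm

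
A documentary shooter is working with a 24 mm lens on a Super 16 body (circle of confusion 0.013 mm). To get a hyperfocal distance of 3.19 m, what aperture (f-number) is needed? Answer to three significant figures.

Rearrange H = f²/(N·c) + f for N: N = f² / ((H − f)·c).
N = 24² / ((3190 − 24) × 0.013) = 576 / 41.16 ≈ 14.

f/14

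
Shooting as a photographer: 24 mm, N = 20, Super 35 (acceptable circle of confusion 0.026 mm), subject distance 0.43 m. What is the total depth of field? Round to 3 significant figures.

Hyperfocal distance H = f²/(N·c) + f = 24²/(20 × 0.026) + 24 = 576/0.52 + 24 ≈ 1131.7 mm ≈ 1.132 m.
Near limit Dn = s·(H − f)/(H + s − 2f) = 430 × (1131.7 − 24) / (1131.7 + 430 − 2 × 24) = 430 × 1107.7 / 1513.7 ≈ 314.67 mm.
Far limit Df = s·(H − f)/(H − s) = 430 × (1131.7 − 24) / (1131.7 − 430) = 430 × 1107.7 / 701.7 ≈ 678.80 mm.
Depth of field = Df − Dn = 678.80 − 314.67 ≈ 364.13 mm.

364 mm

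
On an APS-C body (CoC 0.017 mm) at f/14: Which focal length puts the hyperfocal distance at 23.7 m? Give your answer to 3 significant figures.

From H = f²/(N·c) + f, with f ≪ H: f ≈ √(H·N·c) = √(23700 × 14 × 0.017) = √5640.6 ≈ 75.10 mm.
Exact: f² + N·c·f − N·c·H = 0 ⇒ f = (−N·c + √((N·c)² + 4·N·c·H))/2 = (−0.238 + √22562)/2 ≈ 74.985 mm ≈ 75.0 mm.

75.0 mm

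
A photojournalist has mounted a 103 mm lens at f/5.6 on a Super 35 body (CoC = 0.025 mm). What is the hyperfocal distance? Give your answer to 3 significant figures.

Hyperfocal distance H = f²/(N·c) + f = 103²/(5.6 × 0.025) + 103 = 10609/0.14 + 103 ≈ 75881.6 mm ≈ 75.9 m.

75.9 m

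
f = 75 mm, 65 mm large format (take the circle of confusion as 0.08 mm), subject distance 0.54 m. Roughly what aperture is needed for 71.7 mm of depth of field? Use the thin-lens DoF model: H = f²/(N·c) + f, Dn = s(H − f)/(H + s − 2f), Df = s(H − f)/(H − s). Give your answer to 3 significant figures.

f/9.99

Write h = H − f = f²/(N·c). The thin-lens limits are Dn = s·h/(h + (s−f)) and Df = s·h/(h − (s−f)), so DoF = Df − Dn = 2·s·(s−f)·h / (h² − (s−f)²).
That is a quadratic in h: DoF·h² − 2·s·(s−f)·h − DoF·(s−f)² = 0 ⇒ h = (s−f)·(s + √(s² + DoF²)) / DoF = 465 × (540 + √(540² + 71.7²)) / 71.7 = 465 × (540 + 544.739) / 71.7 ≈ 7034.9 mm.
Then N = f²/(c·h) = 75² / (0.08 × 7034.9) = 5625 / 562.79 ≈ 9.99.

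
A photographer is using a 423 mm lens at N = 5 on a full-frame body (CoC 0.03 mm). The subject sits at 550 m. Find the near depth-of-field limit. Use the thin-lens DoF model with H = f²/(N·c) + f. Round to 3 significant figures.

377 m

Hyperfocal distance H = f²/(N·c) + f = 423²/(5 × 0.03) + 423 = 178929/0.15 + 423 ≈ 1193283.0 mm ≈ 1193 m.
Near limit Dn = s·(H − f)/(H + s − 2f) = 550000 × (1193283.0 − 423) / (1193283.0 + 550000 − 2 × 423) = 550000 × 1192860.0 / 1742437.0 ≈ 376526 mm ≈ 377 m.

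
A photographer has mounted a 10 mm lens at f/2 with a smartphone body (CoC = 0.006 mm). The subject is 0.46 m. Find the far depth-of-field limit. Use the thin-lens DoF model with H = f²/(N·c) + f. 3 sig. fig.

486 mm

Hyperfocal distance H = f²/(N·c) + f = 10²/(2 × 0.006) + 10 = 100/0.012 + 10 ≈ 8343.3 mm ≈ 8.343 m.
Far limit Df = s·(H − f)/(H − s) = 460 × (8343.3 − 10) / (8343.3 − 460) = 460 × 8333.3 / 7883.3 ≈ 486.26 mm.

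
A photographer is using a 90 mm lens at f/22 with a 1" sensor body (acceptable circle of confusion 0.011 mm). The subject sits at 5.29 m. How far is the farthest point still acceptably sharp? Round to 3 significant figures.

Hyperfocal distance H = f²/(N·c) + f = 90²/(22 × 0.011) + 90 = 8100/0.242 + 90 ≈ 33561.1 mm ≈ 33.56 m.
Far limit Df = s·(H − f)/(H − s) = 5290 × (33561.1 − 90) / (33561.1 − 5290) = 5290 × 33471.1 / 28271.1 ≈ 6263.0 mm ≈ 6.26 m.

6.26 m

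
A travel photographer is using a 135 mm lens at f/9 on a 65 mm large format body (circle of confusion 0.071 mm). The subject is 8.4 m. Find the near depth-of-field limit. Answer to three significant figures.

6.51 m

Hyperfocal distance H = f²/(N·c) + f = 135²/(9 × 0.071) + 135 = 18225/0.639 + 135 ≈ 28656.1 mm ≈ 28.66 m.
Near limit Dn = s·(H − f)/(H + s − 2f) = 8400 × (28656.1 − 135) / (28656.1 + 8400 − 2 × 135) = 8400 × 28521.1 / 36786.1 ≈ 6512.7 mm ≈ 6.51 m.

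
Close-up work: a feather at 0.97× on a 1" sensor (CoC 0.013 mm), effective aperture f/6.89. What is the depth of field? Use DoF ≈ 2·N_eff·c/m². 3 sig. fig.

0.190 mm

At magnification m, DoF ≈ 2·N_eff·c/m² = 2 × 6.89 × 0.013 / 0.97² = 0.1791 / 0.9409 ≈ 0.19 mm.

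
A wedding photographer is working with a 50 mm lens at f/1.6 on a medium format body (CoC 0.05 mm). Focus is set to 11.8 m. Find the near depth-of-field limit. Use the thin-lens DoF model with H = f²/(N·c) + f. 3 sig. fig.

Hyperfocal distance H = f²/(N·c) + f = 50²/(1.6 × 0.05) + 50 = 2500/0.08 + 50 ≈ 31300.0 mm ≈ 31.30 m.
Near limit Dn = s·(H − f)/(H + s − 2f) = 11800 × (31300.0 − 50) / (31300.0 + 11800 − 2 × 50) = 11800 × 31250.0 / 43000.0 ≈ 8575.6 mm ≈ 8.58 m.

8.58 m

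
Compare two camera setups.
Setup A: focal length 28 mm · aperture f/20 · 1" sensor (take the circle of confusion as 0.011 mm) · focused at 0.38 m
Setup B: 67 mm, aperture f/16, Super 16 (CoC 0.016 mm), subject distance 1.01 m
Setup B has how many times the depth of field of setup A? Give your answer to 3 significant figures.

Setup A: H = 28²/(20×0.011) + 28 ≈ 3591.6 mm; DoF = Df − Dn = 421.649 − 345.840 ≈ 75.809 mm.
Setup B: H = 67²/(16×0.016) + 67 ≈ 17602.2 mm; DoF = Df − Dn = 1067.40 − 958.46 ≈ 108.94 mm.
Ratio = 108.94 / 75.809 ≈ 1.44.

1.44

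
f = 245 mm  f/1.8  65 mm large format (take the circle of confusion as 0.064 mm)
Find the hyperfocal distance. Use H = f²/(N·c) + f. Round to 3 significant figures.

521 m

Hyperfocal distance H = f²/(N·c) + f = 245²/(1.8 × 0.064) + 245 = 60025/0.1152 + 245 ≈ 521295.3 mm ≈ 521 m.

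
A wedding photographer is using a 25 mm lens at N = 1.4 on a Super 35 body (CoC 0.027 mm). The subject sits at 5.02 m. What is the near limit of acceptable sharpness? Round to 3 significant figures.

3.86 m

Hyperfocal distance H = f²/(N·c) + f = 25²/(1.4 × 0.027) + 25 = 625/0.0378 + 25 ≈ 16559.4 mm ≈ 16.56 m.
Near limit Dn = s·(H − f)/(H + s − 2f) = 5020 × (16559.4 − 25) / (16559.4 + 5020 − 2 × 25) = 5020 × 16534.4 / 21529.4 ≈ 3855.3 mm ≈ 3.86 m.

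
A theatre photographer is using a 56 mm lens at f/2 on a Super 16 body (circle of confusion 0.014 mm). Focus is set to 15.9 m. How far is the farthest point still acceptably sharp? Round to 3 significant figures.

Hyperfocal distance H = f²/(N·c) + f = 56²/(2 × 0.014) + 56 = 3136/0.028 + 56 ≈ 112056.0 mm ≈ 112.1 m.
Far limit Df = s·(H − f)/(H − s) = 15900 × (112056.0 − 56) / (112056.0 − 15900) = 15900 × 112000.0 / 96156.0 ≈ 18520 mm ≈ 18.5 m.

18.5 m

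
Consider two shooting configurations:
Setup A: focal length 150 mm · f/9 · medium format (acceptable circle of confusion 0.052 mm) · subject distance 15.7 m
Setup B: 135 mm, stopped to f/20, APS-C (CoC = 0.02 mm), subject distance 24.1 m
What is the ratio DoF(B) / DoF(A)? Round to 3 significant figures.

3.09

Setup A: H = 150²/(9×0.052) + 150 ≈ 48226.9 mm; DoF = Df − Dn = 23206 − 11863 ≈ 11343 mm.
Setup B: H = 135²/(20×0.02) + 135 ≈ 45697.5 mm; DoF = Df − Dn = 50842 − 15793 ≈ 35049 mm.
Ratio = 35049 / 11343 ≈ 3.09.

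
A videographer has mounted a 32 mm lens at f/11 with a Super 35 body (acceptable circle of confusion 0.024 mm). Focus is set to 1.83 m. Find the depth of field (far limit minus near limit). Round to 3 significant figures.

Hyperfocal distance H = f²/(N·c) + f = 32²/(11 × 0.024) + 32 = 1024/0.264 + 32 ≈ 3910.8 mm ≈ 3.911 m.
Near limit Dn = s·(H − f)/(H + s − 2f) = 1830 × (3910.8 − 32) / (3910.8 + 1830 − 2 × 32) = 1830 × 3878.8 / 5676.8 ≈ 1250.4 mm.
Far limit Df = s·(H − f)/(H − s) = 1830 × (3910.8 − 32) / (3910.8 − 1830) = 1830 × 3878.8 / 2080.8 ≈ 3411.3 mm.
Depth of field = Df − Dn = 3411.3 − 1250.4 ≈ 2160.9 mm ≈ 2.16 m.

2.16 m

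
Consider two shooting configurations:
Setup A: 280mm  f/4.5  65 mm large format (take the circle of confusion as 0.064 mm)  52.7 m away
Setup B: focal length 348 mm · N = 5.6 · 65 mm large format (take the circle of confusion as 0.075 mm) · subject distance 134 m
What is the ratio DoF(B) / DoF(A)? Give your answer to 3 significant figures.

Setup A: H = 280²/(4.5×0.064) + 280 ≈ 272502.2 mm; DoF = Df − Dn = 65268 − 44191 ≈ 21077 mm.
Setup B: H = 348²/(5.6×0.075) + 348 ≈ 288690.9 mm; DoF = Df − Dn = 249775 − 91560 ≈ 158215 mm.
Ratio = 158215 / 21077 ≈ 7.51.

7.51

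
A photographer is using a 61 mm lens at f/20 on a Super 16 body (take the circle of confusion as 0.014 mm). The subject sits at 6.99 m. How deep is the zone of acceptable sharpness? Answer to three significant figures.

Hyperfocal distance H = f²/(N·c) + f = 61²/(20 × 0.014) + 61 = 3721/0.28 + 61 ≈ 13350.3 mm ≈ 13.35 m.
Near limit Dn = s·(H − f)/(H + s − 2f) = 6990 × (13350.3 − 61) / (13350.3 + 6990 − 2 × 61) = 6990 × 13289.3 / 20218.3 ≈ 4594 mm.
Far limit Df = s·(H − f)/(H − s) = 6990 × (13350.3 − 61) / (13350.3 − 6990) = 6990 × 13289.3 / 6360.3 ≈ 14605 mm.
Depth of field = Df − Dn = 14605 − 4594 ≈ 10011 mm ≈ 10.0 m.

10.0 m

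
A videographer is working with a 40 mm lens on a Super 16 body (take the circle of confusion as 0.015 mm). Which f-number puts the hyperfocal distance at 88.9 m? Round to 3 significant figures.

Rearrange H = f²/(N·c) + f for N: N = f² / ((H − f)·c).
N = 40² / ((88900 − 40) × 0.015) = 1600 / 1333 ≈ 1.20.

f/1.20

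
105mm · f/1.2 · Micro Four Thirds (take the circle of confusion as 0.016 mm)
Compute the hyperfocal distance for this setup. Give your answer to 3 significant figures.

Hyperfocal distance H = f²/(N·c) + f = 105²/(1.2 × 0.016) + 105 = 11025/0.0192 + 105 ≈ 574323.8 mm ≈ 574 m.

574 m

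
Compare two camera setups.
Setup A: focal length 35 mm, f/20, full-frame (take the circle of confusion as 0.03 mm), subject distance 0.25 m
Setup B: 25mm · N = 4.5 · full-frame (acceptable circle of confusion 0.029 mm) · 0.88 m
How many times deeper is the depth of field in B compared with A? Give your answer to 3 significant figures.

Setup A: H = 35²/(20×0.03) + 35 ≈ 2076.7 mm; DoF = Df − Dn = 279.425 − 226.182 ≈ 53.243 mm.
Setup B: H = 25²/(4.5×0.029) + 25 ≈ 4814.3 mm; DoF = Df − Dn = 1071.24 − 746.70 ≈ 324.54 mm.
Ratio = 324.54 / 53.243 ≈ 6.10.

6.10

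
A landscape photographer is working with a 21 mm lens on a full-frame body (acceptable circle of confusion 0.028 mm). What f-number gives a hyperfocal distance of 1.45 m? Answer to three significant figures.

Rearrange H = f²/(N·c) + f for N: N = f² / ((H − f)·c).
N = 21² / ((1450 − 21) × 0.028) = 441 / 40.01 ≈ 11.

f/11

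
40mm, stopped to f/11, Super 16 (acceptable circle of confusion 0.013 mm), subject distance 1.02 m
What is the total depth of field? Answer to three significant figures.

Hyperfocal distance H = f²/(N·c) + f = 40²/(11 × 0.013) + 40 = 1600/0.143 + 40 ≈ 11228.8 mm ≈ 11.23 m.
Near limit Dn = s·(H − f)/(H + s − 2f) = 1020 × (11228.8 − 40) / (11228.8 + 1020 − 2 × 40) = 1020 × 11188.8 / 12168.8 ≈ 937.86 mm.
Far limit Df = s·(H − f)/(H − s) = 1020 × (11228.8 − 40) / (11228.8 − 1020) = 1020 × 11188.8 / 10208.8 ≈ 1117.92 mm.
Depth of field = Df − Dn = 1117.92 − 937.86 ≈ 180.06 mm.

180 mm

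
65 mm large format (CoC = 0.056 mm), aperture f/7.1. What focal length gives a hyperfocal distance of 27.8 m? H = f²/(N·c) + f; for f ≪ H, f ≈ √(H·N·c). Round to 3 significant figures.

105 mm

From H = f²/(N·c) + f, with f ≪ H: f ≈ √(H·N·c) = √(27800 × 7.1 × 0.056) = √11053 ≈ 105.1 mm.
The +f correction barely moves this — solving exactly, f² + N·c·f − N·c·H = 0 ⇒ f = (−N·c + √((N·c)² + 4·N·c·H))/2 = (−0.3976 + √44213)/2 ≈ 104.94 mm, so f ≈ 105 mm.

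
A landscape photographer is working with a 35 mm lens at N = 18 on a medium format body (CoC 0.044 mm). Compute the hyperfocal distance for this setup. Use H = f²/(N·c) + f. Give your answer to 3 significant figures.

1.58 m

Hyperfocal distance H = f²/(N·c) + f = 35²/(18 × 0.044) + 35 = 1225/0.792 + 35 ≈ 1581.7 mm ≈ 1.58 m.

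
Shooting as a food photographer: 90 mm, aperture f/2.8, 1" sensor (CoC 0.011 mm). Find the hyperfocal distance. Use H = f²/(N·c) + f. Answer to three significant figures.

263 m

Hyperfocal distance H = f²/(N·c) + f = 90²/(2.8 × 0.011) + 90 = 8100/0.0308 + 90 ≈ 263077.0 mm ≈ 263 m.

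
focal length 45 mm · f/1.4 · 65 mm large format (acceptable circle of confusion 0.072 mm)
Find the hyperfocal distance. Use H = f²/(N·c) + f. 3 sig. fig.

20.1 m

Hyperfocal distance H = f²/(N·c) + f = 45²/(1.4 × 0.072) + 45 = 2025/0.1008 + 45 ≈ 20134.3 mm ≈ 20.1 m.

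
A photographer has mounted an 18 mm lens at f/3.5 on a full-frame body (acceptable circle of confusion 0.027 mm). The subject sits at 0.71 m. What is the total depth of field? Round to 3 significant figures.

299 mm

Hyperfocal distance H = f²/(N·c) + f = 18²/(3.5 × 0.027) + 18 = 324/0.0945 + 18 ≈ 3446.6 mm ≈ 3.447 m.
Near limit Dn = s·(H − f)/(H + s − 2f) = 710 × (3446.6 − 18) / (3446.6 + 710 − 2 × 18) = 710 × 3428.6 / 4120.6 ≈ 590.76 mm.
Far limit Df = s·(H − f)/(H − s) = 710 × (3446.6 − 18) / (3446.6 − 710) = 710 × 3428.6 / 2736.6 ≈ 889.54 mm.
Depth of field = Df − Dn = 889.54 − 590.76 ≈ 298.78 mm.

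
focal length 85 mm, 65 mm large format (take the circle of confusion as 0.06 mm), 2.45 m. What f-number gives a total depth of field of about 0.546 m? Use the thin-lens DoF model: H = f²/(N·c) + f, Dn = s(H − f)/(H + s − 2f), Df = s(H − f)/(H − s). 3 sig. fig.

Write h = H − f = f²/(N·c). The thin-lens limits are Dn = s·h/(h + (s−f)) and Df = s·h/(h − (s−f)), so DoF = Df − Dn = 2·s·(s−f)·h / (h² − (s−f)²).
That is a quadratic in h: DoF·h² − 2·s·(s−f)·h − DoF·(s−f)² = 0 ⇒ h = (s−f)·(s + √(s² + DoF²)) / DoF = 2365 × (2450 + √(2450² + 546²)) / 546 = 2365 × (2450 + 2510.10) / 546 ≈ 21485 mm.
Then N = f²/(c·h) = 85² / (0.06 × 21485) = 7225 / 1289.1 ≈ 5.60.

f/5.60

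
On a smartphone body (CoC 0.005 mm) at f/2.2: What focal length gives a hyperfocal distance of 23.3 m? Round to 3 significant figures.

16.0 mm

From H = f²/(N·c) + f, with f ≪ H: f ≈ √(H·N·c) = √(23300 × 2.2 × 0.005) = √256.30 ≈ 16.01 mm.
The +f correction barely moves this — solving exactly, f² + N·c·f − N·c·H = 0 ⇒ f = (−N·c + √((N·c)² + 4·N·c·H))/2 = (−0.011 + √1025.2)/2 ≈ 16.004 mm, so f ≈ 16.0 mm.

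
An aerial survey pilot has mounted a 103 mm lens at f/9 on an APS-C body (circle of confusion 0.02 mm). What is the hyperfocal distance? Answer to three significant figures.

59.0 m

Hyperfocal distance H = f²/(N·c) + f = 103²/(9 × 0.02) + 103 = 10609/0.18 + 103 ≈ 59041.9 mm ≈ 59.0 m.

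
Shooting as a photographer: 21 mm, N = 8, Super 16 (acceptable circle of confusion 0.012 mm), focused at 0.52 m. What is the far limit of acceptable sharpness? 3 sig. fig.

Hyperfocal distance H = f²/(N·c) + f = 21²/(8 × 0.012) + 21 = 441/0.096 + 21 ≈ 4614.8 mm ≈ 4.615 m.
Far limit Df = s·(H − f)/(H − s) = 520 × (4614.8 − 21) / (4614.8 − 520) = 520 × 4593.8 / 4094.8 ≈ 583.37 mm ≈ 0.583 m.

0.583 m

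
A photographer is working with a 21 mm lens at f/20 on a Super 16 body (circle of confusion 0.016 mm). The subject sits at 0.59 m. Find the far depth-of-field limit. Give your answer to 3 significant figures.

1.00 m

Hyperfocal distance H = f²/(N·c) + f = 21²/(20 × 0.016) + 21 = 441/0.32 + 21 ≈ 1399.1 mm ≈ 1.399 m.
Far limit Df = s·(H − f)/(H − s) = 590 × (1399.1 − 21) / (1399.1 − 590) = 590 × 1378.1 / 809.1 ≈ 1004.9 mm ≈ 1.00 m.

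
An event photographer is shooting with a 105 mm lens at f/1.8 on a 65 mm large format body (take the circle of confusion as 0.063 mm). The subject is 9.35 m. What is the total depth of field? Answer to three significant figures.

1.79 m

Hyperfocal distance H = f²/(N·c) + f = 105²/(1.8 × 0.063) + 105 = 11025/0.1134 + 105 ≈ 97327.2 mm ≈ 97.33 m.
Near limit Dn = s·(H − f)/(H + s − 2f) = 9350 × (97327.2 − 105) / (97327.2 + 9350 − 2 × 105) = 9350 × 97222.2 / 106467.2 ≈ 8538.1 mm.
Far limit Df = s·(H − f)/(H − s) = 9350 × (97327.2 − 105) / (97327.2 − 9350) = 9350 × 97222.2 / 87977.2 ≈ 10332.5 mm.
Depth of field = Df − Dn = 10332.5 − 8538.1 ≈ 1794.4 mm ≈ 1.79 m.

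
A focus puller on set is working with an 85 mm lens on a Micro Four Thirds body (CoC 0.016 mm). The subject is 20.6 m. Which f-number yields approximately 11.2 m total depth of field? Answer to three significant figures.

Write h = H − f = f²/(N·c). The thin-lens limits are Dn = s·h/(h + (s−f)) and Df = s·h/(h − (s−f)), so DoF = Df − Dn = 2·s·(s−f)·h / (h² − (s−f)²).
That is a quadratic in h: DoF·h² − 2·s·(s−f)·h − DoF·(s−f)² = 0 ⇒ h = (s−f)·(s + √(s² + DoF²)) / DoF = 20515 × (20600 + √(20600² + 11200²)) / 11200 = 20515 × (20600 + 23447.8) / 11200 ≈ 80682 mm.
Then N = f²/(c·h) = 85² / (0.016 × 80682) = 7225 / 1290.9 ≈ 5.60.

f/5.60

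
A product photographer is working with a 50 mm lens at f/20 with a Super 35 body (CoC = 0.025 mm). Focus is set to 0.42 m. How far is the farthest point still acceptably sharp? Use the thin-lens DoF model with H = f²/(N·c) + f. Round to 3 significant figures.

Hyperfocal distance H = f²/(N·c) + f = 50²/(20 × 0.025) + 50 = 2500/0.5 + 50 ≈ 5050.0 mm ≈ 5.050 m.
Far limit Df = s·(H − f)/(H − s) = 420 × (5050.0 − 50) / (5050.0 − 420) = 420 × 5000.0 / 4630.0 ≈ 453.56 mm.

454 mm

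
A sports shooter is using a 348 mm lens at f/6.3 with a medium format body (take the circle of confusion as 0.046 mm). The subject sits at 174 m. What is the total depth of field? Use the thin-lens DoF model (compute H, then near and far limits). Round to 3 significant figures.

175 m

Hyperfocal distance H = f²/(N·c) + f = 348²/(6.3 × 0.046) + 348 = 121104/0.2898 + 348 ≈ 418236.2 mm ≈ 418.2 m.
Near limit Dn = s·(H − f)/(H + s − 2f) = 174000 × (418236.2 − 348) / (418236.2 + 174000 − 2 × 348) = 174000 × 417888.2 / 591540.2 ≈ 122921 mm.
Far limit Df = s·(H − f)/(H − s) = 174000 × (418236.2 − 348) / (418236.2 − 174000) = 174000 × 417888.2 / 244236.2 ≈ 297714 mm.
Depth of field = Df − Dn = 297714 − 122921 ≈ 174793 mm ≈ 175 m.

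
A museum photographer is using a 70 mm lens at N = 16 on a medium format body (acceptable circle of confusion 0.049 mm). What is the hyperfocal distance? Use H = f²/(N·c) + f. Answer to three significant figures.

Hyperfocal distance H = f²/(N·c) + f = 70²/(16 × 0.049) + 70 = 4900/0.784 + 70 ≈ 6320.0 mm ≈ 6.32 m.

6.32 m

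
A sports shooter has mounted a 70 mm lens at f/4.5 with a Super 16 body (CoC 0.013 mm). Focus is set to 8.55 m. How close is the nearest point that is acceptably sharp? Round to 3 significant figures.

7.76 m

Hyperfocal distance H = f²/(N·c) + f = 70²/(4.5 × 0.013) + 70 = 4900/0.0585 + 70 ≈ 83830.7 mm ≈ 83.83 m.
Near limit Dn = s·(H − f)/(H + s − 2f) = 8550 × (83830.7 − 70) / (83830.7 + 8550 − 2 × 70) = 8550 × 83760.7 / 92240.7 ≈ 7764.0 mm ≈ 7.76 m.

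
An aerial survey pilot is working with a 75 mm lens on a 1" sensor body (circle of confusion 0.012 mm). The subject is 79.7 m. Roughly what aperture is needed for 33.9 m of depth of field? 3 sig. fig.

f/1.20

Write h = H − f = f²/(N·c). The thin-lens limits are Dn = s·h/(h + (s−f)) and Df = s·h/(h − (s−f)), so DoF = Df − Dn = 2·s·(s−f)·h / (h² − (s−f)²).
That is a quadratic in h: DoF·h² − 2·s·(s−f)·h − DoF·(s−f)² = 0 ⇒ h = (s−f)·(s + √(s² + DoF²)) / DoF = 79625 × (79700 + √(79700² + 33900²)) / 33900 = 79625 × (79700 + 86610.0) / 33900 ≈ 390632 mm.
Then N = f²/(c·h) = 75² / (0.012 × 390632) = 5625 / 4687.6 ≈ 1.20.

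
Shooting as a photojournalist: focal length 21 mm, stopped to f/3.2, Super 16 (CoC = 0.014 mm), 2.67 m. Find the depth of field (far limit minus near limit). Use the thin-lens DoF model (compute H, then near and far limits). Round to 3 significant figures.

Hyperfocal distance H = f²/(N·c) + f = 21²/(3.2 × 0.014) + 21 = 441/0.0448 + 21 ≈ 9864.7 mm ≈ 9.865 m.
Near limit Dn = s·(H − f)/(H + s − 2f) = 2670 × (9864.7 − 21) / (9864.7 + 2670 − 2 × 21) = 2670 × 9843.7 / 12492.7 ≈ 2103.8 mm.
Far limit Df = s·(H − f)/(H − s) = 2670 × (9864.7 − 21) / (9864.7 − 2670) = 2670 × 9843.7 / 7194.7 ≈ 3653.1 mm.
Depth of field = Df − Dn = 3653.1 − 2103.8 ≈ 1549.3 mm ≈ 1.55 m.

1.55 m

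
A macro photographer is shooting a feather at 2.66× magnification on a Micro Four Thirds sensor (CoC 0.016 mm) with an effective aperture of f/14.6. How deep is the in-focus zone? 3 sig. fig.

0.0660 mm

At magnification m, DoF ≈ 2·N_eff·c/m² = 2 × 14.6 × 0.016 / 2.66² = 0.4672 / 7.076 ≈ 0.066 mm.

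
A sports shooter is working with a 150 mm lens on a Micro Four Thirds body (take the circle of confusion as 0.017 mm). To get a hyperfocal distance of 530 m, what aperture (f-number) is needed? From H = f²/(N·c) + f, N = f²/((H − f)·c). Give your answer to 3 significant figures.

Rearrange H = f²/(N·c) + f for N: N = f² / ((H − f)·c).
N = 150² / ((530000 − 150) × 0.017) = 22500 / 9007 ≈ 2.50.

f/2.50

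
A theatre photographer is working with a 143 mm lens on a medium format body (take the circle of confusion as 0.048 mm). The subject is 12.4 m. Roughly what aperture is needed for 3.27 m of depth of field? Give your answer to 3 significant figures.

Write h = H − f = f²/(N·c). The thin-lens limits are Dn = s·h/(h + (s−f)) and Df = s·h/(h − (s−f)), so DoF = Df − Dn = 2·s·(s−f)·h / (h² − (s−f)²).
That is a quadratic in h: DoF·h² − 2·s·(s−f)·h − DoF·(s−f)² = 0 ⇒ h = (s−f)·(s + √(s² + DoF²)) / DoF = 12257 × (12400 + √(12400² + 3270²)) / 3270 = 12257 × (12400 + 12823.9) / 3270 ≈ 94547 mm.
Then N = f²/(c·h) = 143² / (0.048 × 94547) = 20449 / 4538.3 ≈ 4.51.

f/4.51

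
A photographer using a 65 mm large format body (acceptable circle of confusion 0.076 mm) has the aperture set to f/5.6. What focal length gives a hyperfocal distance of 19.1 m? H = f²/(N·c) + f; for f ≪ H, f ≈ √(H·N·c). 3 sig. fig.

89.9 mm

From H = f²/(N·c) + f, with f ≪ H: f ≈ √(H·N·c) = √(19100 × 5.6 × 0.076) = √8129.0 ≈ 90.16 mm.
Exact: f² + N·c·f − N·c·H = 0 ⇒ f = (−N·c + √((N·c)² + 4·N·c·H))/2 = (−0.4256 + √32516)/2 ≈ 89.948 mm ≈ 89.9 mm.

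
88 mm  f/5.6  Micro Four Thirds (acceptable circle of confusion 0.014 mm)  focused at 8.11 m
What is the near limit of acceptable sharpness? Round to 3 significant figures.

7.50 m

Hyperfocal distance H = f²/(N·c) + f = 88²/(5.6 × 0.014) + 88 = 7744/0.0784 + 88 ≈ 98863.5 mm ≈ 98.86 m.
Near limit Dn = s·(H − f)/(H + s − 2f) = 8110 × (98863.5 − 88) / (98863.5 + 8110 − 2 × 88) = 8110 × 98775.5 / 106797.5 ≈ 7500.8 mm ≈ 7.50 m.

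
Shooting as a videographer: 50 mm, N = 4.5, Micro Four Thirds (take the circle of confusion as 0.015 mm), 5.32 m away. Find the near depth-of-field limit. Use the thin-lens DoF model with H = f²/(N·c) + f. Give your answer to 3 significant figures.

Hyperfocal distance H = f²/(N·c) + f = 50²/(4.5 × 0.015) + 50 = 2500/0.0675 + 50 ≈ 37087.0 mm ≈ 37.09 m.
Near limit Dn = s·(H − f)/(H + s − 2f) = 5320 × (37087.0 − 50) / (37087.0 + 5320 − 2 × 50) = 5320 × 37037.0 / 42307.0 ≈ 4657.3 mm ≈ 4.66 m.

4.66 m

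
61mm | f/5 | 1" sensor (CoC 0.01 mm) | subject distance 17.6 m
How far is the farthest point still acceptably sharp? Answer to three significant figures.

Hyperfocal distance H = f²/(N·c) + f = 61²/(5 × 0.01) + 61 = 3721/0.05 + 61 ≈ 74481.0 mm ≈ 74.48 m.
Far limit Df = s·(H − f)/(H − s) = 17600 × (74481.0 − 61) / (74481.0 − 17600) = 17600 × 74420.0 / 56881.0 ≈ 23027 mm ≈ 23.0 m.

23.0 m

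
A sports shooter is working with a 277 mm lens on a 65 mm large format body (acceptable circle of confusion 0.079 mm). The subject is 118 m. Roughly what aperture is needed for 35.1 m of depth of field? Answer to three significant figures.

f/1.20

Write h = H − f = f²/(N·c). The thin-lens limits are Dn = s·h/(h + (s−f)) and Df = s·h/(h − (s−f)), so DoF = Df − Dn = 2·s·(s−f)·h / (h² − (s−f)²).
That is a quadratic in h: DoF·h² − 2·s·(s−f)·h − DoF·(s−f)² = 0 ⇒ h = (s−f)·(s + √(s² + DoF²)) / DoF = 117723 × (118000 + √(118000² + 35100²)) / 35100 = 117723 × (118000 + 123110) / 35100 ≈ 808666 mm.
Then N = f²/(c·h) = 277² / (0.079 × 808666) = 76729 / 63885 ≈ 1.20.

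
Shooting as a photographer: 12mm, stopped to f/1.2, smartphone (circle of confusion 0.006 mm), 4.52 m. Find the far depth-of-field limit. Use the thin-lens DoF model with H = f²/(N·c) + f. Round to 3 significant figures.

5.84 m

Hyperfocal distance H = f²/(N·c) + f = 12²/(1.2 × 0.006) + 12 = 144/0.0072 + 12 ≈ 20012.0 mm ≈ 20.01 m.
Far limit Df = s·(H − f)/(H − s) = 4520 × (20012.0 − 12) / (20012.0 − 4520) = 4520 × 20000.0 / 15492.0 ≈ 5835.3 mm ≈ 5.84 m.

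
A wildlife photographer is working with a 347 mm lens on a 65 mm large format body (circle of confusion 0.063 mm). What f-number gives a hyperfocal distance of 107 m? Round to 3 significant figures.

f/17.9

Rearrange H = f²/(N·c) + f for N: N = f² / ((H − f)·c).
N = 347² / ((107000 − 347) × 0.063) = 120409 / 6719 ≈ 17.9.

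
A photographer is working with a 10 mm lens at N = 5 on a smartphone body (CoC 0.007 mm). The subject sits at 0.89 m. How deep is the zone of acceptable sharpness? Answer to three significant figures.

Hyperfocal distance H = f²/(N·c) + f = 10²/(5 × 0.007) + 10 = 100/0.035 + 10 ≈ 2867.1 mm ≈ 2.867 m.
Near limit Dn = s·(H − f)/(H + s − 2f) = 890 × (2867.1 − 10) / (2867.1 + 890 − 2 × 10) = 890 × 2857.1 / 3737.1 ≈ 680.43 mm.
Far limit Df = s·(H − f)/(H − s) = 890 × (2867.1 − 10) / (2867.1 − 890) = 890 × 2857.1 / 1977.1 ≈ 1286.13 mm.
Depth of field = Df − Dn = 1286.13 − 680.43 ≈ 605.70 mm ≈ 0.606 m.

0.606 m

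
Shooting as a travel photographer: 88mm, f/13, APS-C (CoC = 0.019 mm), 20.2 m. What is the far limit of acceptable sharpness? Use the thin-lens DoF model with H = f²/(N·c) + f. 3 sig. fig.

Hyperfocal distance H = f²/(N·c) + f = 88²/(13 × 0.019) + 88 = 7744/0.247 + 88 ≈ 31440.2 mm ≈ 31.44 m.
Far limit Df = s·(H − f)/(H − s) = 20200 × (31440.2 − 88) / (31440.2 − 20200) = 20200 × 31352.2 / 11240.2 ≈ 56344 mm ≈ 56.3 m.

56.3 m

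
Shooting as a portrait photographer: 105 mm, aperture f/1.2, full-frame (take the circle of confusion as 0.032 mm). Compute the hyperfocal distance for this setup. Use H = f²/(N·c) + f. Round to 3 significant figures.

287 m

Hyperfocal distance H = f²/(N·c) + f = 105²/(1.2 × 0.032) + 105 = 11025/0.0384 + 105 ≈ 287214.4 mm ≈ 287 m.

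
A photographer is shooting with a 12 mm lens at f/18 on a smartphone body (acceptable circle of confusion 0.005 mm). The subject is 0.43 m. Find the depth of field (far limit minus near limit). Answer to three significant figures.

Hyperfocal distance H = f²/(N·c) + f = 12²/(18 × 0.005) + 12 = 144/0.09 + 12 ≈ 1612.0 mm ≈ 1.612 m.
Near limit Dn = s·(H − f)/(H + s − 2f) = 430 × (1612.0 − 12) / (1612.0 + 430 − 2 × 12) = 430 × 1600.0 / 2018.0 ≈ 340.93 mm.
Far limit Df = s·(H − f)/(H − s) = 430 × (1612.0 − 12) / (1612.0 − 430) = 430 × 1600.0 / 1182.0 ≈ 582.06 mm.
Depth of field = Df − Dn = 582.06 − 340.93 ≈ 241.13 mm.

241 mm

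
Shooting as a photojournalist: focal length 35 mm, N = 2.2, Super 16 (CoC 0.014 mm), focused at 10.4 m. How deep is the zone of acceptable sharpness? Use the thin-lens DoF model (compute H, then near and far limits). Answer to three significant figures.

5.82 m

Hyperfocal distance H = f²/(N·c) + f = 35²/(2.2 × 0.014) + 35 = 1225/0.0308 + 35 ≈ 39807.7 mm ≈ 39.81 m.
Near limit Dn = s·(H − f)/(H + s − 2f) = 10400 × (39807.7 − 35) / (39807.7 + 10400 − 2 × 35) = 10400 × 39772.7 / 50137.7 ≈ 8250.0 mm.
Far limit Df = s·(H − f)/(H − s) = 10400 × (39807.7 − 35) / (39807.7 − 10400) = 10400 × 39772.7 / 29407.7 ≈ 14065.6 mm.
Depth of field = Df − Dn = 14065.6 − 8250.0 ≈ 5815.6 mm ≈ 5.82 m.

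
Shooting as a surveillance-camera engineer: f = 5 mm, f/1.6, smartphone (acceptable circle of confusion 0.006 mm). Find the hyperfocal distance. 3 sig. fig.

2.61 m

Hyperfocal distance H = f²/(N·c) + f = 5²/(1.6 × 0.006) + 5 = 25/0.0096 + 5 ≈ 2609.2 mm ≈ 2.61 m.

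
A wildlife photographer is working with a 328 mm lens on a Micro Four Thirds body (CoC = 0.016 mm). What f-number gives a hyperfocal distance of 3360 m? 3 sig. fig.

f/2.00

Rearrange H = f²/(N·c) + f for N: N = f² / ((H − f)·c).
N = 328² / ((3360000 − 328) × 0.016) = 107584 / 53755 ≈ 2.00.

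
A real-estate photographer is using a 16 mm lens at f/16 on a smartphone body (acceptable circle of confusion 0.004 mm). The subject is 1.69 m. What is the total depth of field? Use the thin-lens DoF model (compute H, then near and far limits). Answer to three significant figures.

1.71 m

Hyperfocal distance H = f²/(N·c) + f = 16²/(16 × 0.004) + 16 = 256/0.064 + 16 ≈ 4016.0 mm ≈ 4.016 m.
Near limit Dn = s·(H − f)/(H + s − 2f) = 1690 × (4016.0 − 16) / (4016.0 + 1690 − 2 × 16) = 1690 × 4000.0 / 5674.0 ≈ 1191.4 mm.
Far limit Df = s·(H − f)/(H − s) = 1690 × (4016.0 − 16) / (4016.0 − 1690) = 1690 × 4000.0 / 2326.0 ≈ 2906.3 mm.
Depth of field = Df − Dn = 2906.3 − 1191.4 ≈ 1714.9 mm ≈ 1.71 m.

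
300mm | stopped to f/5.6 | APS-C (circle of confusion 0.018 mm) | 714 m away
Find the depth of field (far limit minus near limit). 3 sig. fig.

Hyperfocal distance H = f²/(N·c) + f = 300²/(5.6 × 0.018) + 300 = 90000/0.1008 + 300 ≈ 893157.1 mm ≈ 893.2 m.
Near limit Dn = s·(H − f)/(H + s − 2f) = 714000 × (893157.1 − 300) / (893157.1 + 714000 − 2 × 300) = 714000 × 892857.1 / 1606557.1 ≈ 396811 mm.
Far limit Df = s·(H − f)/(H − s) = 714000 × (893157.1 − 300) / (893157.1 − 714000) = 714000 × 892857.1 / 179157.1 ≈ 3558329 mm.
Depth of field = Df − Dn = 3558329 − 396811 ≈ 3161518 mm ≈ 3160 m.

3160 m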